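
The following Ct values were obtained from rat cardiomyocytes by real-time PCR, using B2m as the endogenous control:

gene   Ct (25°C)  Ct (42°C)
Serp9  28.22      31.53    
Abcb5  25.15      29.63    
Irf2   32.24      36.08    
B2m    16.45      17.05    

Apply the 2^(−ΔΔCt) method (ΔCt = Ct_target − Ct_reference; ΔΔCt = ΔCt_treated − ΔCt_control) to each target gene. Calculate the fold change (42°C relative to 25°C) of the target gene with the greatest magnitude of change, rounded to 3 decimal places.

Serp9: ΔΔCt = (31.53−17.05) − (28.22−16.45) = 14.48 − 11.77 = 2.71; fold change = 2^-2.71 = 0.153
Abcb5: ΔΔCt = (29.63−17.05) − (25.15−16.45) = 12.58 − 8.70 = 3.88; fold change = 2^-3.88 = 0.068
Irf2: ΔΔCt = (36.08−17.05) − (32.24−16.45) = 19.03 − 15.79 = 3.24; fold change = 2^-3.24 = 0.106
Abcb5 has the largest |ΔΔCt| = 3.88.

0.068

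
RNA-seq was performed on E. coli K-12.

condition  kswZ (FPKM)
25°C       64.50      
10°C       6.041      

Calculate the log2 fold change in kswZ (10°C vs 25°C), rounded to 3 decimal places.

-3.416

Fold change = 6.041 / 64.50 = 0.0937
log2(0.0937) = -3.4164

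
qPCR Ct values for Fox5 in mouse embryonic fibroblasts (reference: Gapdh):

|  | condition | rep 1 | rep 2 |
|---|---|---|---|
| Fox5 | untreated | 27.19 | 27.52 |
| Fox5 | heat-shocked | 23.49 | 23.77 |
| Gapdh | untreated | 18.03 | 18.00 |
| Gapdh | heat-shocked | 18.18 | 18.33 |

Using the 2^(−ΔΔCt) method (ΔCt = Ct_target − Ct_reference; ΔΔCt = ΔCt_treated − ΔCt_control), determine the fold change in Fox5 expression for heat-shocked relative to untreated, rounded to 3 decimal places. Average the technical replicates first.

15.617

Mean Ct: Fox5 untreated 27.355; Fox5 heat-shocked 23.630; Gapdh untreated 18.015; Gapdh heat-shocked 18.255
ΔCt(untreated) = 27.355 − 18.015 = 9.340
ΔCt(heat-shocked) = 23.630 − 18.255 = 5.375
ΔΔCt = 5.375 − 9.340 = -3.965
Fold change = 2^(−(-3.965)) = 2^3.965 = 15.6165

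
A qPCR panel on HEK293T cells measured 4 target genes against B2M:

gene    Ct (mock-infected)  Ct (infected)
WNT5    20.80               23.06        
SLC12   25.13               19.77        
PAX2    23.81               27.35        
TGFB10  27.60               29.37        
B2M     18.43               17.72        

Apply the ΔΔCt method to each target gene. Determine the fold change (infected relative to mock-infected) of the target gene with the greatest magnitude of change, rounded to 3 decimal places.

25.107

WNT5: ΔΔCt = (23.06−17.72) − (20.80−18.43) = 5.34 − 2.37 = 2.97; fold change = 2^-2.97 = 0.128
SLC12: ΔΔCt = (19.77−17.72) − (25.13−18.43) = 2.05 − 6.70 = -4.65; fold change = 2^4.65 = 25.107
PAX2: ΔΔCt = (27.35−17.72) − (23.81−18.43) = 9.63 − 5.38 = 4.25; fold change = 2^-4.25 = 0.053
TGFB10: ΔΔCt = (29.37−17.72) − (27.60−18.43) = 11.65 − 9.17 = 2.48; fold change = 2^-2.48 = 0.179
SLC12 has the largest |ΔΔCt| = 4.65.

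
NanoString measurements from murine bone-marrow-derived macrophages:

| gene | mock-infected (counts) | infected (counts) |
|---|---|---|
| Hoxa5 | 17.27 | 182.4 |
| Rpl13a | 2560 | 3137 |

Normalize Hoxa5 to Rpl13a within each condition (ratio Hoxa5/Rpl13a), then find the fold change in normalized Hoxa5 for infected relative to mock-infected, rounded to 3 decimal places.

8.619

Hoxa5/Rpl13a (mock-infected) = 17.27 / 2560 = 0.0067461
Hoxa5/Rpl13a (infected) = 182.4 / 3137 = 0.058145
Fold change = 0.058145 / 0.0067461 = 8.6190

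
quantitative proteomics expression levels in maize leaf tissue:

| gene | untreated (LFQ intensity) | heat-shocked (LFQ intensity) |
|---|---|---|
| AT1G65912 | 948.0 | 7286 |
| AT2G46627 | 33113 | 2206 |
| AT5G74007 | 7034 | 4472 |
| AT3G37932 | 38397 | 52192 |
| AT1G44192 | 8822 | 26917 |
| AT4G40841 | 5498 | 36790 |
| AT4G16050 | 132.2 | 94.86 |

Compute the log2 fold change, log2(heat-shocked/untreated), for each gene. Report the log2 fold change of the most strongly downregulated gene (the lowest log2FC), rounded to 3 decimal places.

-3.908

log2(7286/948.0) = 2.942  (AT1G65912)
log2(2206/33113) = -3.908  (AT2G46627)
log2(4472/7034) = -0.653  (AT5G74007)
log2(52192/38397) = 0.443  (AT3G37932)
log2(26917/8822) = 1.609  (AT1G44192)
log2(36790/5498) = 2.742  (AT4G40841)
log2(94.86/132.2) = -0.479  (AT4G16050)
AT2G46627 is most strongly downregulated.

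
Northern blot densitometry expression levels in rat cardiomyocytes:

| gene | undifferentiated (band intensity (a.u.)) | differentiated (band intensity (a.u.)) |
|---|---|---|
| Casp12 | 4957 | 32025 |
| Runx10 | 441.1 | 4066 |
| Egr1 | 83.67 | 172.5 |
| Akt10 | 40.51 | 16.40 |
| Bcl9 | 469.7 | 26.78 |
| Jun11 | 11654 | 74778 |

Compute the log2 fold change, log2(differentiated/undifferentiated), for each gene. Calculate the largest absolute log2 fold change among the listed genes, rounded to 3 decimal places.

4.133

log2(32025/4957) = 2.692  (Casp12)
log2(4066/441.1) = 3.204  (Runx10)
log2(172.5/83.67) = 1.044  (Egr1)
log2(16.40/40.51) = -1.305  (Akt10)
log2(26.78/469.7) = -4.133  (Bcl9)
log2(74778/11654) = 2.682  (Jun11)
The largest magnitude belongs to Bcl9.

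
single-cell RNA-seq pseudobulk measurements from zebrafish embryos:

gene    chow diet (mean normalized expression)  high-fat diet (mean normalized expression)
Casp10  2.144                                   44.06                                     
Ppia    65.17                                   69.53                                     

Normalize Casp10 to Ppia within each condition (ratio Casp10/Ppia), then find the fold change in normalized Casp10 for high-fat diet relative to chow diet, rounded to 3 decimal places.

Casp10/Ppia (chow diet) = 2.144 / 65.17 = 0.032899
Casp10/Ppia (high-fat diet) = 44.06 / 69.53 = 0.63368
Fold change = 0.63368 / 0.032899 = 19.2617

19.262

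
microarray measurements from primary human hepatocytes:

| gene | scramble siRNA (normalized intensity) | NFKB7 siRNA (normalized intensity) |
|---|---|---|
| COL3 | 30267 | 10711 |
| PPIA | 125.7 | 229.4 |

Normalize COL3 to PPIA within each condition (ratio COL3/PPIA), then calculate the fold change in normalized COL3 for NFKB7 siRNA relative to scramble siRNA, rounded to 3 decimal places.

COL3/PPIA (scramble siRNA) = 30267 / 125.7 = 240.79
COL3/PPIA (NFKB7 siRNA) = 10711 / 229.4 = 46.691
Fold change = 46.691 / 240.79 = 0.1939

0.194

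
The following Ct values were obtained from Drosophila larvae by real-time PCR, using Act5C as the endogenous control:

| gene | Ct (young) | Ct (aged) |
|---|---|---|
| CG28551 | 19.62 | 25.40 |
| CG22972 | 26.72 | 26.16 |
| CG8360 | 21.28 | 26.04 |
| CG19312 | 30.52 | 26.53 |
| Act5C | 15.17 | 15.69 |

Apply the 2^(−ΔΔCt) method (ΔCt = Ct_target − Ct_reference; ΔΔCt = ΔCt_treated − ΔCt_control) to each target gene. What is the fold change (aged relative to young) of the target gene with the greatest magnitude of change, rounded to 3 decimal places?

0.026

CG28551: ΔΔCt = (25.40−15.69) − (19.62−15.17) = 9.71 − 4.45 = 5.26; fold change = 2^-5.26 = 0.026
CG22972: ΔΔCt = (26.16−15.69) − (26.72−15.17) = 10.47 − 11.55 = -1.08; fold change = 2^1.08 = 2.114
CG8360: ΔΔCt = (26.04−15.69) − (21.28−15.17) = 10.35 − 6.11 = 4.24; fold change = 2^-4.24 = 0.053
CG19312: ΔΔCt = (26.53−15.69) − (30.52−15.17) = 10.84 − 15.35 = -4.51; fold change = 2^4.51 = 22.785
CG28551 has the largest |ΔΔCt| = 5.26.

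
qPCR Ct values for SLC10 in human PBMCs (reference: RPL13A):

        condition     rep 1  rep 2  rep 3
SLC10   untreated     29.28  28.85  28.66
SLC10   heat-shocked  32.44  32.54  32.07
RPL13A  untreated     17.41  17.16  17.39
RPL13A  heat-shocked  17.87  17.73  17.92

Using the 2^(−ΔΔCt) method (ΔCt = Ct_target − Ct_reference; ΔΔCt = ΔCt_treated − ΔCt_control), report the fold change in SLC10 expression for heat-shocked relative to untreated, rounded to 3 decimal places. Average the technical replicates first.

Mean Ct: SLC10 untreated 28.930; SLC10 heat-shocked 32.350; RPL13A untreated 17.320; RPL13A heat-shocked 17.840
ΔCt(untreated) = 28.930 − 17.320 = 11.610
ΔCt(heat-shocked) = 32.350 − 17.840 = 14.510
ΔΔCt = 14.510 − 11.610 = 2.900
Fold change = 2^(−2.900) = 0.1340

0.134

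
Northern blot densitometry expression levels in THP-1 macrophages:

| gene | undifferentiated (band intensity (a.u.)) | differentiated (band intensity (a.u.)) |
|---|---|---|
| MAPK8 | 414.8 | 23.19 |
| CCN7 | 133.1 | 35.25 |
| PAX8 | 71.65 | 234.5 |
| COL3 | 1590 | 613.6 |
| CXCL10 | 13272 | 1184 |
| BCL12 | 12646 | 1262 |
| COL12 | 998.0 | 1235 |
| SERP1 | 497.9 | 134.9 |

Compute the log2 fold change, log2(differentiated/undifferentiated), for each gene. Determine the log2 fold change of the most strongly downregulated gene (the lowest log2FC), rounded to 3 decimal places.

-4.161

log2(23.19/414.8) = -4.161  (MAPK8)
log2(35.25/133.1) = -1.917  (CCN7)
log2(234.5/71.65) = 1.711  (PAX8)
log2(613.6/1590) = -1.374  (COL3)
log2(1184/13272) = -3.487  (CXCL10)
log2(1262/12646) = -3.325  (BCL12)
log2(1235/998.0) = 0.307  (COL12)
log2(134.9/497.9) = -1.884  (SERP1)
MAPK8 is most strongly downregulated.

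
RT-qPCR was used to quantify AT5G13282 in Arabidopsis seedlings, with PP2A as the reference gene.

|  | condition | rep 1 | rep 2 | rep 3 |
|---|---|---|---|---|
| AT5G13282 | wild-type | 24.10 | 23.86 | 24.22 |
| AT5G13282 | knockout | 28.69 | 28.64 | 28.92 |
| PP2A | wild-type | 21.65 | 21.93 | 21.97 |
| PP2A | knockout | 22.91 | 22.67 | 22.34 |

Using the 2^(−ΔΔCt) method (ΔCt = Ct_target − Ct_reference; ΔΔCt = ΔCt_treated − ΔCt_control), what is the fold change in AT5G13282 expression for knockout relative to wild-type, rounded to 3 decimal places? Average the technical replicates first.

0.067

Mean Ct: AT5G13282 wild-type 24.060; AT5G13282 knockout 28.750; PP2A wild-type 21.850; PP2A knockout 22.640
ΔCt(wild-type) = 24.060 − 21.850 = 2.210
ΔCt(knockout) = 28.750 − 22.640 = 6.110
ΔΔCt = 6.110 − 2.210 = 3.900
Fold change = 2^(−3.900) = 0.0670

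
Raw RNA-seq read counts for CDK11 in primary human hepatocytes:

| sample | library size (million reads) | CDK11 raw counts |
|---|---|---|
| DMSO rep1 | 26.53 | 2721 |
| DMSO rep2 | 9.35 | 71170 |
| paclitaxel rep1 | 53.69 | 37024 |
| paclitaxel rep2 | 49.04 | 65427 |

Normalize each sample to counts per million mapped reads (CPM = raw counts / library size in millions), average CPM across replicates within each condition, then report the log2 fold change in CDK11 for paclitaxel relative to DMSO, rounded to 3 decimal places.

-1.931

CPM(DMSO rep1) = 2721 / 26.53 = 102.5631
CPM(DMSO rep2) = 71170 / 9.35 = 7611.7647
CPM(paclitaxel rep1) = 37024 / 53.69 = 689.5884
CPM(paclitaxel rep2) = 65427 / 49.04 = 1334.1558
mean CPM(DMSO) = 3857.1639; mean CPM(paclitaxel) = 1011.8721
Fold change = 1011.8721 / 3857.1639 = 0.26234
log2(0.26234) = -1.9305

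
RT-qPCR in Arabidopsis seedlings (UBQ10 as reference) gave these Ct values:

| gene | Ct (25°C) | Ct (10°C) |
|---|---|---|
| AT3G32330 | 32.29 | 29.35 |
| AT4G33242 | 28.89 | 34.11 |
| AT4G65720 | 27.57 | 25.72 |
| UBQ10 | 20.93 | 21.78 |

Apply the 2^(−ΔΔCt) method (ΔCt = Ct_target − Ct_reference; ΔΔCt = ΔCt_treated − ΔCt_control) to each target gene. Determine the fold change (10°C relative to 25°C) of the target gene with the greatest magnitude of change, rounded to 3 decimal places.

0.048

AT3G32330: ΔΔCt = (29.35−21.78) − (32.29−20.93) = 7.57 − 11.36 = -3.79; fold change = 2^3.79 = 13.833
AT4G33242: ΔΔCt = (34.11−21.78) − (28.89−20.93) = 12.33 − 7.96 = 4.37; fold change = 2^-4.37 = 0.048
AT4G65720: ΔΔCt = (25.72−21.78) − (27.57−20.93) = 3.94 − 6.64 = -2.70; fold change = 2^2.70 = 6.498
AT4G33242 has the largest |ΔΔCt| = 4.37.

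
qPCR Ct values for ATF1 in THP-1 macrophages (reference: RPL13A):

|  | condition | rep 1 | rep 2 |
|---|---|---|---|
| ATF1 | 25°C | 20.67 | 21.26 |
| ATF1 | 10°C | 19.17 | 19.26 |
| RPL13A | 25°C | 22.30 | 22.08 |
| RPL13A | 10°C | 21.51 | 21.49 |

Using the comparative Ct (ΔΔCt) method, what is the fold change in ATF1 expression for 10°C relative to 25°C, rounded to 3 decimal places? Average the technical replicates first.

Mean Ct: ATF1 25°C 20.965; ATF1 10°C 19.215; RPL13A 25°C 22.190; RPL13A 10°C 21.500
ΔCt(25°C) = 20.965 − 22.190 = -1.225
ΔCt(10°C) = 19.215 − 21.500 = -2.285
ΔΔCt = -2.285 − (-1.225) = -1.060
Fold change = 2^(−(-1.060)) = 2^1.060 = 2.0849

2.085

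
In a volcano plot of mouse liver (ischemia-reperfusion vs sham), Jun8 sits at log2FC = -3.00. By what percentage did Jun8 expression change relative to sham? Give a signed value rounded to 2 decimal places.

Fold change = 2^(-3.00) = 0.1250
Percent change = (FC − 1) × 100% = (0.1250 − 1) × 100 = -87.50%

-87.50%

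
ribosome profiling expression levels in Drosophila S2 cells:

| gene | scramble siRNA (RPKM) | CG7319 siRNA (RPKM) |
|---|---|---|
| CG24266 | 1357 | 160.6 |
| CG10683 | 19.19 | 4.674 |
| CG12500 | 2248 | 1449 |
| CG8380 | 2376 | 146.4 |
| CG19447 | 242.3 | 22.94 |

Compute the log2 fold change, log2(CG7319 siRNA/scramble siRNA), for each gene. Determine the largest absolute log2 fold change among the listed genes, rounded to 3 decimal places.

log2(160.6/1357) = -3.079  (CG24266)
log2(4.674/19.19) = -2.038  (CG10683)
log2(1449/2248) = -0.634  (CG12500)
log2(146.4/2376) = -4.021  (CG8380)
log2(22.94/242.3) = -3.401  (CG19447)
The largest magnitude belongs to CG8380.

4.021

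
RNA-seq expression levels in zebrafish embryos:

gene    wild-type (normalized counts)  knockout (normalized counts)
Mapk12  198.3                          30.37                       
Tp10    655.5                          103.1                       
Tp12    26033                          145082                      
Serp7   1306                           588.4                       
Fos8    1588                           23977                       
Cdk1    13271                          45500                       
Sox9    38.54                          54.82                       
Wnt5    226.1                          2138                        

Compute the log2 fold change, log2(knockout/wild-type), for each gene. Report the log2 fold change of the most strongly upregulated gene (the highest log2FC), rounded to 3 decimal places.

3.916

log2(30.37/198.3) = -2.707  (Mapk12)
log2(103.1/655.5) = -2.669  (Tp10)
log2(145082/26033) = 2.478  (Tp12)
log2(588.4/1306) = -1.150  (Serp7)
log2(23977/1588) = 3.916  (Fos8)
log2(45500/13271) = 1.778  (Cdk1)
log2(54.82/38.54) = 0.508  (Sox9)
log2(2138/226.1) = 3.241  (Wnt5)
Fos8 is most strongly upregulated.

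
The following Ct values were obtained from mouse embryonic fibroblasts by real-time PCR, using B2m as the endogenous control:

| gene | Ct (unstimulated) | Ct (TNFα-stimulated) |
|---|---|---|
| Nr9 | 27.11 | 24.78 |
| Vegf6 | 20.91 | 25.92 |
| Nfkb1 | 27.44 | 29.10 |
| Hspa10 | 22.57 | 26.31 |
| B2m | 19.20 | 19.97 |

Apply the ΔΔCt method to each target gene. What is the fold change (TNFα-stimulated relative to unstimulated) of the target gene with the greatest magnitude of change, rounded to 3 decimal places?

0.053

Nr9: ΔΔCt = (24.78−19.97) − (27.11−19.20) = 4.81 − 7.91 = -3.10; fold change = 2^3.10 = 8.574
Vegf6: ΔΔCt = (25.92−19.97) − (20.91−19.20) = 5.95 − 1.71 = 4.24; fold change = 2^-4.24 = 0.053
Nfkb1: ΔΔCt = (29.10−19.97) − (27.44−19.20) = 9.13 − 8.24 = 0.89; fold change = 2^-0.89 = 0.540
Hspa10: ΔΔCt = (26.31−19.97) − (22.57−19.20) = 6.34 − 3.37 = 2.97; fold change = 2^-2.97 = 0.128
Vegf6 has the largest |ΔΔCt| = 4.24.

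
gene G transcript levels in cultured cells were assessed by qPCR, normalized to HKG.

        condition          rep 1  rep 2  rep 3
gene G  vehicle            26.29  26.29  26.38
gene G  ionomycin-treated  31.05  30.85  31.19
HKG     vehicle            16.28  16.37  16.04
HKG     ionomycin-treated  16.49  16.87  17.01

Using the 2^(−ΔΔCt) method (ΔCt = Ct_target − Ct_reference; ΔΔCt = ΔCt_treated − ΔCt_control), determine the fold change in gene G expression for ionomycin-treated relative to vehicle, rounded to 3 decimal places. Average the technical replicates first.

Mean Ct: gene G vehicle 26.320; gene G ionomycin-treated 31.030; HKG vehicle 16.230; HKG ionomycin-treated 16.790
ΔCt(vehicle) = 26.320 − 16.230 = 10.090
ΔCt(ionomycin-treated) = 31.030 − 16.790 = 14.240
ΔΔCt = 14.240 − 10.090 = 4.150
Fold change = 2^(−4.150) = 0.0563

0.056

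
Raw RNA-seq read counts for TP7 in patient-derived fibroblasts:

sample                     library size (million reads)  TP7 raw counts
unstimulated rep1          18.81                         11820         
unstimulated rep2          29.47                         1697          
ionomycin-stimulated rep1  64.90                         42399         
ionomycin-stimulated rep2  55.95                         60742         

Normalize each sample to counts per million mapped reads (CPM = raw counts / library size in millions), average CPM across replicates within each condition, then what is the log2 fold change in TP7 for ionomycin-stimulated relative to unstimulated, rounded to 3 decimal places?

CPM(unstimulated rep1) = 11820 / 18.81 = 628.3892
CPM(unstimulated rep2) = 1697 / 29.47 = 57.5840
CPM(ionomycin-stimulated rep1) = 42399 / 64.90 = 653.2974
CPM(ionomycin-stimulated rep2) = 60742 / 55.95 = 1085.6479
mean CPM(unstimulated) = 342.9866; mean CPM(ionomycin-stimulated) = 869.4726
Fold change = 869.4726 / 342.9866 = 2.53500
log2(2.53500) = 1.3420

1.342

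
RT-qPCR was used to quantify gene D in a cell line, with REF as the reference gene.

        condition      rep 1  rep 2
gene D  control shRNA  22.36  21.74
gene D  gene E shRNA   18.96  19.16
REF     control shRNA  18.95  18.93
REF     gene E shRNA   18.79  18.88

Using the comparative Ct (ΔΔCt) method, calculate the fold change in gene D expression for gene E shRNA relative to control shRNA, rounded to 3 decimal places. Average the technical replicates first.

Mean Ct: gene D control shRNA 22.050; gene D gene E shRNA 19.060; REF control shRNA 18.940; REF gene E shRNA 18.835
ΔCt(control shRNA) = 22.050 − 18.940 = 3.110
ΔCt(gene E shRNA) = 19.060 − 18.835 = 0.225
ΔΔCt = 0.225 − 3.110 = -2.885
Fold change = 2^(−(-2.885)) = 2^2.885 = 7.3871

7.387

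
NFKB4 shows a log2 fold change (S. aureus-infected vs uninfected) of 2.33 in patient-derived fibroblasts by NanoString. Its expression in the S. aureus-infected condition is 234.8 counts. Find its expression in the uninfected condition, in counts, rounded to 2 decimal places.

46.70

Fold change = 2^(2.33) = 5.0281
uninfected expression = 234.8 / 5.0281 = 46.70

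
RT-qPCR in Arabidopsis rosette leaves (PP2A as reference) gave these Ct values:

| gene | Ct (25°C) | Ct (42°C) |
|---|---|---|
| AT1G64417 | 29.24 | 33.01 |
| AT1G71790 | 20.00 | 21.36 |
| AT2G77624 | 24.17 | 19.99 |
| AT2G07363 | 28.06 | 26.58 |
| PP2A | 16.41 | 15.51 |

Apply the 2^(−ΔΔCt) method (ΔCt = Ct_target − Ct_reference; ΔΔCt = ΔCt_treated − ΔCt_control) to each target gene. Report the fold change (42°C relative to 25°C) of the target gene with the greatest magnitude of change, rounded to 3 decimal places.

0.039

AT1G64417: ΔΔCt = (33.01−15.51) − (29.24−16.41) = 17.50 − 12.83 = 4.67; fold change = 2^-4.67 = 0.039
AT1G71790: ΔΔCt = (21.36−15.51) − (20.00−16.41) = 5.85 − 3.59 = 2.26; fold change = 2^-2.26 = 0.209
AT2G77624: ΔΔCt = (19.99−15.51) − (24.17−16.41) = 4.48 − 7.76 = -3.28; fold change = 2^3.28 = 9.714
AT2G07363: ΔΔCt = (26.58−15.51) − (28.06−16.41) = 11.07 − 11.65 = -0.58; fold change = 2^0.58 = 1.495
AT1G64417 has the largest |ΔΔCt| = 4.67.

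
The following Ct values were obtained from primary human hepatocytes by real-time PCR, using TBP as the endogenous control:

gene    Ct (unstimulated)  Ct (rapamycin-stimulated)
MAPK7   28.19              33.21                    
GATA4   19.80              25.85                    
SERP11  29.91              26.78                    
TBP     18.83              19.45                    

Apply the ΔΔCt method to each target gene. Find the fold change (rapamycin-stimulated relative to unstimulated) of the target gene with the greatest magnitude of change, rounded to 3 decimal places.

MAPK7: ΔΔCt = (33.21−19.45) − (28.19−18.83) = 13.76 − 9.36 = 4.40; fold change = 2^-4.40 = 0.047
GATA4: ΔΔCt = (25.85−19.45) − (19.80−18.83) = 6.40 − 0.97 = 5.43; fold change = 2^-5.43 = 0.023
SERP11: ΔΔCt = (26.78−19.45) − (29.91−18.83) = 7.33 − 11.08 = -3.75; fold change = 2^3.75 = 13.454
GATA4 has the largest |ΔΔCt| = 5.43.

0.023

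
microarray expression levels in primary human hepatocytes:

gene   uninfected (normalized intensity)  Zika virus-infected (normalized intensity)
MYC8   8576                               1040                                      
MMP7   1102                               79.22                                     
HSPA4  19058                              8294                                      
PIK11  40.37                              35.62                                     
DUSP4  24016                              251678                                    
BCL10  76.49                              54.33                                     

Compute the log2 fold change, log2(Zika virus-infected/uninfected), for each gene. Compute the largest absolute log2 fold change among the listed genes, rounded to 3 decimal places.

3.798

log2(1040/8576) = -3.044  (MYC8)
log2(79.22/1102) = -3.798  (MMP7)
log2(8294/19058) = -1.200  (HSPA4)
log2(35.62/40.37) = -0.181  (PIK11)
log2(251678/24016) = 3.390  (DUSP4)
log2(54.33/76.49) = -0.494  (BCL10)
The largest magnitude belongs to MMP7.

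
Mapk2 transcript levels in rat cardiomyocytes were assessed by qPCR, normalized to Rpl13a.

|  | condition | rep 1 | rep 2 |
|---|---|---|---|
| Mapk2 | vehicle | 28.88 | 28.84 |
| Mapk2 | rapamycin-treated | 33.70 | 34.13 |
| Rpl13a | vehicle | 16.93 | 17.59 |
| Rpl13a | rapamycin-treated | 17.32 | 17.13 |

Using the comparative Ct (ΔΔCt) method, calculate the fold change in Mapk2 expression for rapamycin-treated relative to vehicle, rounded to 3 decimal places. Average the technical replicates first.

0.029

Mean Ct: Mapk2 vehicle 28.860; Mapk2 rapamycin-treated 33.915; Rpl13a vehicle 17.260; Rpl13a rapamycin-treated 17.225
ΔCt(vehicle) = 28.860 − 17.260 = 11.600
ΔCt(rapamycin-treated) = 33.915 − 17.225 = 16.690
ΔΔCt = 16.690 − 11.600 = 5.090
Fold change = 2^(−5.090) = 0.0294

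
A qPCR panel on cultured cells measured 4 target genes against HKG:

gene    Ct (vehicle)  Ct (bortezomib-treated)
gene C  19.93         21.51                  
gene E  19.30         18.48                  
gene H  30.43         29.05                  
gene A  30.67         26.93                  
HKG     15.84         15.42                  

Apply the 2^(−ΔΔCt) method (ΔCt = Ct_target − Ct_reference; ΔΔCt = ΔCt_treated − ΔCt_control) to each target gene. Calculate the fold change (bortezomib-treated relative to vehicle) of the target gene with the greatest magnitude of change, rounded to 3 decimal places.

9.987

gene C: ΔΔCt = (21.51−15.42) − (19.93−15.84) = 6.09 − 4.09 = 2.00; fold change = 2^-2.00 = 0.250
gene E: ΔΔCt = (18.48−15.42) − (19.30−15.84) = 3.06 − 3.46 = -0.40; fold change = 2^0.40 = 1.320
gene H: ΔΔCt = (29.05−15.42) − (30.43−15.84) = 13.63 − 14.59 = -0.96; fold change = 2^0.96 = 1.945
gene A: ΔΔCt = (26.93−15.42) − (30.67−15.84) = 11.51 − 14.83 = -3.32; fold change = 2^3.32 = 9.987
gene A has the largest |ΔΔCt| = 3.32.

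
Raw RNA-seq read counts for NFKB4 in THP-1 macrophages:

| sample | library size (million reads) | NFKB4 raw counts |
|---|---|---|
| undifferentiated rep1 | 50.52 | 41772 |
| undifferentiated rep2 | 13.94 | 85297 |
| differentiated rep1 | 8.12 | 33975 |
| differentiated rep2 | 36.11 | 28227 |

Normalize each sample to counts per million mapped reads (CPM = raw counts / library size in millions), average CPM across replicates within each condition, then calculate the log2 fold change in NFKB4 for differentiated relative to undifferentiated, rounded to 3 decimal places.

-0.484

CPM(undifferentiated rep1) = 41772 / 50.52 = 826.8409
CPM(undifferentiated rep2) = 85297 / 13.94 = 6118.8666
CPM(differentiated rep1) = 33975 / 8.12 = 4184.1133
CPM(differentiated rep2) = 28227 / 36.11 = 781.6948
mean CPM(undifferentiated) = 3472.8537; mean CPM(differentiated) = 2482.9041
Fold change = 2482.9041 / 3472.8537 = 0.71495
log2(0.71495) = -0.4841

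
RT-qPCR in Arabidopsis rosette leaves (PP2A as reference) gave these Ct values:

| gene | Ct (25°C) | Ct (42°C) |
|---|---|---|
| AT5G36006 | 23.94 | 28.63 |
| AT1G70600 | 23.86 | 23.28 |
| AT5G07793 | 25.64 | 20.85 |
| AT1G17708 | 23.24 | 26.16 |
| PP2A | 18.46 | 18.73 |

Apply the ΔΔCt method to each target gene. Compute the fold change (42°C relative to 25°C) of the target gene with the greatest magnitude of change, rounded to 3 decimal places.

AT5G36006: ΔΔCt = (28.63−18.73) − (23.94−18.46) = 9.90 − 5.48 = 4.42; fold change = 2^-4.42 = 0.047
AT1G70600: ΔΔCt = (23.28−18.73) − (23.86−18.46) = 4.55 − 5.40 = -0.85; fold change = 2^0.85 = 1.803
AT5G07793: ΔΔCt = (20.85−18.73) − (25.64−18.46) = 2.12 − 7.18 = -5.06; fold change = 2^5.06 = 33.359
AT1G17708: ΔΔCt = (26.16−18.73) − (23.24−18.46) = 7.43 − 4.78 = 2.65; fold change = 2^-2.65 = 0.159
AT5G07793 has the largest |ΔΔCt| = 5.06.

33.359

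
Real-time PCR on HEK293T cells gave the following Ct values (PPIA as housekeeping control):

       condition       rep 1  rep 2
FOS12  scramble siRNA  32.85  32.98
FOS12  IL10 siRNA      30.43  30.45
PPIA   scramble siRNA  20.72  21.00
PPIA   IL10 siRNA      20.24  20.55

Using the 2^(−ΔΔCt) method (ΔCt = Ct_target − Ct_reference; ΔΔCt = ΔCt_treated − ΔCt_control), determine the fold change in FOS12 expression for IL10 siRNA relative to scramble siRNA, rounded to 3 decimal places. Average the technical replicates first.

Mean Ct: FOS12 scramble siRNA 32.915; FOS12 IL10 siRNA 30.440; PPIA scramble siRNA 20.860; PPIA IL10 siRNA 20.395
ΔCt(scramble siRNA) = 32.915 − 20.860 = 12.055
ΔCt(IL10 siRNA) = 30.440 − 20.395 = 10.045
ΔΔCt = 10.045 − 12.055 = -2.010
Fold change = 2^(−(-2.010)) = 2^2.010 = 4.0278

4.028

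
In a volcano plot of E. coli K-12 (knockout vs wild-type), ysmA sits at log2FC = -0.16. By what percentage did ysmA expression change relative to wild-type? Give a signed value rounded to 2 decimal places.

Fold change = 2^(-0.16) = 0.8950
Percent change = (FC − 1) × 100% = (0.8950 − 1) × 100 = -10.50%

-10.50%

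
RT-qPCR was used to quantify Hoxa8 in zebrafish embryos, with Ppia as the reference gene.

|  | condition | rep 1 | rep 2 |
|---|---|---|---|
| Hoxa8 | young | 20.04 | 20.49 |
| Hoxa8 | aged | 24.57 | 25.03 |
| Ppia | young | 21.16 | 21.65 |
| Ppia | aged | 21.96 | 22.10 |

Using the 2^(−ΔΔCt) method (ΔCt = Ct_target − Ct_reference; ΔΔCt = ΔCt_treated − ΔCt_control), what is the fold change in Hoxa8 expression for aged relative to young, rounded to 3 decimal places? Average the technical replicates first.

0.067

Mean Ct: Hoxa8 young 20.265; Hoxa8 aged 24.800; Ppia young 21.405; Ppia aged 22.030
ΔCt(young) = 20.265 − 21.405 = -1.140
ΔCt(aged) = 24.800 − 22.030 = 2.770
ΔΔCt = 2.770 − (-1.140) = 3.910
Fold change = 2^(−3.910) = 0.0665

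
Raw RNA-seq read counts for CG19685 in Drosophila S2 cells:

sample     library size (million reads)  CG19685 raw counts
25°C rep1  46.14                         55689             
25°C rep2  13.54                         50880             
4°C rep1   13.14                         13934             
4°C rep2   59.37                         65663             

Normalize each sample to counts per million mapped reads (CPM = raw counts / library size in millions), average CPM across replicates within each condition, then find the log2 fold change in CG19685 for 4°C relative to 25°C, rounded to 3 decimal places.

-1.196

CPM(25°C rep1) = 55689 / 46.14 = 1206.9571
CPM(25°C rep2) = 50880 / 13.54 = 3757.7548
CPM(4°C rep1) = 13934 / 13.14 = 1060.4262
CPM(4°C rep2) = 65663 / 59.37 = 1105.9963
mean CPM(25°C) = 2482.3559; mean CPM(4°C) = 1083.2112
Fold change = 1083.2112 / 2482.3559 = 0.43636
log2(0.43636) = -1.1964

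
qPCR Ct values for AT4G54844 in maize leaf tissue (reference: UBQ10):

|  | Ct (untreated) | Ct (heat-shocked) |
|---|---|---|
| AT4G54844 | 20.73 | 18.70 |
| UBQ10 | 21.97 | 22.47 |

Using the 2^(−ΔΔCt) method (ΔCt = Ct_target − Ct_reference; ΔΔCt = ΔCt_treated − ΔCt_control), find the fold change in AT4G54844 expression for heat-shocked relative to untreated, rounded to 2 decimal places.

ΔCt(untreated) = 20.730 − 21.970 = -1.240
ΔCt(heat-shocked) = 18.700 − 22.470 = -3.770
ΔΔCt = -3.770 − (-1.240) = -2.530
Fold change = 2^(−(-2.530)) = 2^2.530 = 5.776

5.78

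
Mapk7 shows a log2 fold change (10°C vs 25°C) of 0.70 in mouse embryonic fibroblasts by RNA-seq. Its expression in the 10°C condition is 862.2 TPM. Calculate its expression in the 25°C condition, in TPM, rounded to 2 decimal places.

530.75

Fold change = 2^(0.70) = 1.6245
25°C expression = 862.2 / 1.6245 = 530.75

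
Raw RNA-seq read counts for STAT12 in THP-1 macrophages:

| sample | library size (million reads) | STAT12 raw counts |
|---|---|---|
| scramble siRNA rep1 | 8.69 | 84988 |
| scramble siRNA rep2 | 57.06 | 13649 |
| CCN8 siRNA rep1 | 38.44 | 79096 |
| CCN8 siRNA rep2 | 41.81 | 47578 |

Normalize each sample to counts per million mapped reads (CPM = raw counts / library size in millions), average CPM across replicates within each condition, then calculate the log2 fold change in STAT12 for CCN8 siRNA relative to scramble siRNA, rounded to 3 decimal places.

CPM(scramble siRNA rep1) = 84988 / 8.69 = 9779.9770
CPM(scramble siRNA rep2) = 13649 / 57.06 = 239.2043
CPM(CCN8 siRNA rep1) = 79096 / 38.44 = 2057.6483
CPM(CCN8 siRNA rep2) = 47578 / 41.81 = 1137.9574
mean CPM(scramble siRNA) = 5009.5907; mean CPM(CCN8 siRNA) = 1597.8029
Fold change = 1597.8029 / 5009.5907 = 0.31895
log2(0.31895) = -1.6486

-1.649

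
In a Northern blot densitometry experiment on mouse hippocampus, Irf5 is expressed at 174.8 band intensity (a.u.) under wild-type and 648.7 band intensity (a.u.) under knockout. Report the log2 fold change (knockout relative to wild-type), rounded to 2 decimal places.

1.89

Fold change = 648.7 / 174.8 = 3.7111
log2(3.7111) = 1.892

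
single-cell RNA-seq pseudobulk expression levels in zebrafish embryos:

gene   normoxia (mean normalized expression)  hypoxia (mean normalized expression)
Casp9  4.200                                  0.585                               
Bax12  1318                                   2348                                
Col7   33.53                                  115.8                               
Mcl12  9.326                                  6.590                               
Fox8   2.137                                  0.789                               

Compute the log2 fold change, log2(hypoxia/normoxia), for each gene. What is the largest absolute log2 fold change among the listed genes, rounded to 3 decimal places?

2.844

log2(0.585/4.200) = -2.844  (Casp9)
log2(2348/1318) = 0.833  (Bax12)
log2(115.8/33.53) = 1.788  (Col7)
log2(6.590/9.326) = -0.501  (Mcl12)
log2(0.789/2.137) = -1.437  (Fox8)
The largest magnitude belongs to Casp9.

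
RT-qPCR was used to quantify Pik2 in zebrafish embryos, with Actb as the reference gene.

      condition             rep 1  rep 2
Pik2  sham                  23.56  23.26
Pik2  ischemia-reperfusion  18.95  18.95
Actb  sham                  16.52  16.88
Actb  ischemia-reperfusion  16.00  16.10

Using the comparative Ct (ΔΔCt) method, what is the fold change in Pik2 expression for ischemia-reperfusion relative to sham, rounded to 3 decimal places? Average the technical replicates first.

14.026

Mean Ct: Pik2 sham 23.410; Pik2 ischemia-reperfusion 18.950; Actb sham 16.700; Actb ischemia-reperfusion 16.050
ΔCt(sham) = 23.410 − 16.700 = 6.710
ΔCt(ischemia-reperfusion) = 18.950 − 16.050 = 2.900
ΔΔCt = 2.900 − 6.710 = -3.810
Fold change = 2^(−(-3.810)) = 2^3.810 = 14.0257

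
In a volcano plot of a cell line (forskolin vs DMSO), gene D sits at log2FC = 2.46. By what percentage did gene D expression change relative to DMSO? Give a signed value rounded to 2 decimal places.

Fold change = 2^(2.46) = 5.5022
Percent change = (FC − 1) × 100% = (5.5022 − 1) × 100 = 450.22%

450.22%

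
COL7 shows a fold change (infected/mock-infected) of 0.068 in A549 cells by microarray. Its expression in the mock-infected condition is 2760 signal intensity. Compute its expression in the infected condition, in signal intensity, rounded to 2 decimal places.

infected expression = 2760 × 0.068 = 187.68

187.68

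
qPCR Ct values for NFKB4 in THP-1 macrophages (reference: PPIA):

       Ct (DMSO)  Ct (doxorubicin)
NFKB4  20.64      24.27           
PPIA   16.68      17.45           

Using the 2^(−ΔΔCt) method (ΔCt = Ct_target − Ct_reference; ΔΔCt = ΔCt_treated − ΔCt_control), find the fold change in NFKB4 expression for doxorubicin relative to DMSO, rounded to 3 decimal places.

ΔCt(DMSO) = 20.640 − 16.680 = 3.960
ΔCt(doxorubicin) = 24.270 − 17.450 = 6.820
ΔΔCt = 6.820 − 3.960 = 2.860
Fold change = 2^(−2.860) = 0.1377

0.138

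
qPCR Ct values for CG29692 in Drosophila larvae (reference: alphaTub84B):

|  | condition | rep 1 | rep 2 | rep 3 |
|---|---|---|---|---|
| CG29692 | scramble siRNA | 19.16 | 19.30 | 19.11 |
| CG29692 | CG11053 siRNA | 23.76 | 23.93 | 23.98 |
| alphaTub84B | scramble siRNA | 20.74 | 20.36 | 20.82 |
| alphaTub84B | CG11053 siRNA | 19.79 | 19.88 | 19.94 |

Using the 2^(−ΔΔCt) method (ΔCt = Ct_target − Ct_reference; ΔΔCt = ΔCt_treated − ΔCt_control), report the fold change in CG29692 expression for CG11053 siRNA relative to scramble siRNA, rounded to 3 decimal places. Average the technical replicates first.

0.023

Mean Ct: CG29692 scramble siRNA 19.190; CG29692 CG11053 siRNA 23.890; alphaTub84B scramble siRNA 20.640; alphaTub84B CG11053 siRNA 19.870
ΔCt(scramble siRNA) = 19.190 − 20.640 = -1.450
ΔCt(CG11053 siRNA) = 23.890 − 19.870 = 4.020
ΔΔCt = 4.020 − (-1.450) = 5.470
Fold change = 2^(−5.470) = 0.0226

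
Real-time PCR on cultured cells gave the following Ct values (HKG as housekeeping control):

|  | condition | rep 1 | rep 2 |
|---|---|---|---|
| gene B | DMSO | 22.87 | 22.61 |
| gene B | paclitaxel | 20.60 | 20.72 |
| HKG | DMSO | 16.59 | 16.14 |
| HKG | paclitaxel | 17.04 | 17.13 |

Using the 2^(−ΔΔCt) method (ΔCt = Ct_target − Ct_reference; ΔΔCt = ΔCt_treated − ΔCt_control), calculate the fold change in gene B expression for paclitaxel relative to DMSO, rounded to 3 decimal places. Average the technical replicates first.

Mean Ct: gene B DMSO 22.740; gene B paclitaxel 20.660; HKG DMSO 16.365; HKG paclitaxel 17.085
ΔCt(DMSO) = 22.740 − 16.365 = 6.375
ΔCt(paclitaxel) = 20.660 − 17.085 = 3.575
ΔΔCt = 3.575 − 6.375 = -2.800
Fold change = 2^(−(-2.800)) = 2^2.800 = 6.9644

6.964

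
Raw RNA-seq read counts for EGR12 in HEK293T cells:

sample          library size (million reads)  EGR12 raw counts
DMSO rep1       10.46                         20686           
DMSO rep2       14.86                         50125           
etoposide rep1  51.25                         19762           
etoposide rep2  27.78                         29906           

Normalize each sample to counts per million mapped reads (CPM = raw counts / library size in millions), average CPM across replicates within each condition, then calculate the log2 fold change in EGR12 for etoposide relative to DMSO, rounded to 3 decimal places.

-1.872

CPM(DMSO rep1) = 20686 / 10.46 = 1977.6291
CPM(DMSO rep2) = 50125 / 14.86 = 3373.1494
CPM(etoposide rep1) = 19762 / 51.25 = 385.6000
CPM(etoposide rep2) = 29906 / 27.78 = 1076.5299
mean CPM(DMSO) = 2675.3892; mean CPM(etoposide) = 731.0649
Fold change = 731.0649 / 2675.3892 = 0.27326
log2(0.27326) = -1.8717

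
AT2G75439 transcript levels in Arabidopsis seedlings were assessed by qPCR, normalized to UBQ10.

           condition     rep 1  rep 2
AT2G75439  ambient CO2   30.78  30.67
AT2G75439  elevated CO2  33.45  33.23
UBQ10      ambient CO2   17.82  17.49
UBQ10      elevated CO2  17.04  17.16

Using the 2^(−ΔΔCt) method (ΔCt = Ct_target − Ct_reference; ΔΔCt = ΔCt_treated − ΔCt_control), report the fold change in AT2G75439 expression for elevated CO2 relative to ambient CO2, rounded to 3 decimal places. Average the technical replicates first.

0.111

Mean Ct: AT2G75439 ambient CO2 30.725; AT2G75439 elevated CO2 33.340; UBQ10 ambient CO2 17.655; UBQ10 elevated CO2 17.100
ΔCt(ambient CO2) = 30.725 − 17.655 = 13.070
ΔCt(elevated CO2) = 33.340 − 17.100 = 16.240
ΔΔCt = 16.240 − 13.070 = 3.170
Fold change = 2^(−3.170) = 0.1111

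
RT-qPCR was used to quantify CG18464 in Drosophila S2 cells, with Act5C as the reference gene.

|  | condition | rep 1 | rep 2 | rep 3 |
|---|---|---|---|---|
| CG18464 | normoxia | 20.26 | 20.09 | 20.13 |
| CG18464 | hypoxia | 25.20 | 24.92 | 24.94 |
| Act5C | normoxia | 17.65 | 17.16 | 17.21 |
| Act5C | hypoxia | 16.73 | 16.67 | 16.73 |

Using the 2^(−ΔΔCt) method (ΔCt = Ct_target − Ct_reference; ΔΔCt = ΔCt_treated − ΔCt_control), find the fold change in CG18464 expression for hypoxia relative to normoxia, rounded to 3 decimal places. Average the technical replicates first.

0.022

Mean Ct: CG18464 normoxia 20.160; CG18464 hypoxia 25.020; Act5C normoxia 17.340; Act5C hypoxia 16.710
ΔCt(normoxia) = 20.160 − 17.340 = 2.820
ΔCt(hypoxia) = 25.020 − 16.710 = 8.310
ΔΔCt = 8.310 − 2.820 = 5.490
Fold change = 2^(−5.490) = 0.0223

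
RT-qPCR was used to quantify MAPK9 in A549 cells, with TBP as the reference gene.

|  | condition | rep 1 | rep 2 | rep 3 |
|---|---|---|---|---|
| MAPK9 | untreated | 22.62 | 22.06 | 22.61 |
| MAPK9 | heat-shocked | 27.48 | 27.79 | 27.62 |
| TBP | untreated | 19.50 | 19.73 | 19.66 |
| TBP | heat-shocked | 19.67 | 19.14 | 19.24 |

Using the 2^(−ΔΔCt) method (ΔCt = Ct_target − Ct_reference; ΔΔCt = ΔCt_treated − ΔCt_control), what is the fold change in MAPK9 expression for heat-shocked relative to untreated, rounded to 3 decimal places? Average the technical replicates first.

Mean Ct: MAPK9 untreated 22.430; MAPK9 heat-shocked 27.630; TBP untreated 19.630; TBP heat-shocked 19.350
ΔCt(untreated) = 22.430 − 19.630 = 2.800
ΔCt(heat-shocked) = 27.630 − 19.350 = 8.280
ΔΔCt = 8.280 − 2.800 = 5.480
Fold change = 2^(−5.480) = 0.0224

0.022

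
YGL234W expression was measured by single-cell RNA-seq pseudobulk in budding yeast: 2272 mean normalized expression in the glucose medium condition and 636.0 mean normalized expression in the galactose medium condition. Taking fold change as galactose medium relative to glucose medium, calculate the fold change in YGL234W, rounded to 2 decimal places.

Fold change = 636.0 / 2272 = 0.280
YGL234W is downregulated.

0.28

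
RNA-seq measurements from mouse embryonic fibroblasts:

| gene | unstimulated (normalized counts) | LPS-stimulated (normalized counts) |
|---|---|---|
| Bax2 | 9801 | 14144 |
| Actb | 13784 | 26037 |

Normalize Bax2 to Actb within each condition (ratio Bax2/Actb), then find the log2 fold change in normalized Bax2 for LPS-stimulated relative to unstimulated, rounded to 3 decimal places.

Bax2/Actb (unstimulated) = 9801 / 13784 = 0.71104
Bax2/Actb (LPS-stimulated) = 14144 / 26037 = 0.54323
Fold change = 0.54323 / 0.71104 = 0.7640
log2(0.7640) = -0.3884

-0.388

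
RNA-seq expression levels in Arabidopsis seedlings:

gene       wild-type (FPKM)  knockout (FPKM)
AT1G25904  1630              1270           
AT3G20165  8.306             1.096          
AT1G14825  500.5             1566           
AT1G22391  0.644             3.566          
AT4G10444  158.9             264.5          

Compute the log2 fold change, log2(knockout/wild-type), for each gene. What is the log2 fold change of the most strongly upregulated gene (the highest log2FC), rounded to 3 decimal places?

2.469

log2(1270/1630) = -0.360  (AT1G25904)
log2(1.096/8.306) = -2.922  (AT3G20165)
log2(1566/500.5) = 1.646  (AT1G14825)
log2(3.566/0.644) = 2.469  (AT1G22391)
log2(264.5/158.9) = 0.735  (AT4G10444)
AT1G22391 is most strongly upregulated.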